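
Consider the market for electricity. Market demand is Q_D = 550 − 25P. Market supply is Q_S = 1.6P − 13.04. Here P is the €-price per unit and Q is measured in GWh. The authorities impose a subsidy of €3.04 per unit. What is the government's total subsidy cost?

€77.21

In inverse form: demand P = 22 − 0.04Q, supply P = 8.15 + 0.625Q.
Competitive equilibrium: 22 − 0.04Q = 8.15 + 0.625Q → Q* = 20.8271, P* = 21.1669.
The subsidy lowers effective supply by 3.04: P = 5.11 + 0.625Q.
New quantity: 22 − 0.04Q = 5.11 + 0.625Q → Q' = 25.3985.
Total subsidy cost = 3.04 × 25.3985 = €77.21.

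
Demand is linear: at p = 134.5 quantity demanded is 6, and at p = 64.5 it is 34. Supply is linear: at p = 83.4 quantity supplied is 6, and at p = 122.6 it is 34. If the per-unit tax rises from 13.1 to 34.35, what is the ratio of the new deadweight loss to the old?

6.876

Demand slope = (64.5 − 134.5)/(34 − 6) = −2.5, so p = 149.5 − 2.5q.
Supply slope = (122.6 − 83.4)/(34 − 6) = 1.4, so p = 75 + 1.4q.
Competitive equilibrium: 149.5 − 2.5q = 75 + 1.4q → q* = 19.1026, p* = 101.7436.
For a per-unit tax t: Δq = t/3.9, so DWL = ½·t·(t/3.9) = t²/7.8.
At t = 13.1: DWL = 22.001. At t = 34.35: DWL = 151.272.
Ratio = (34.35/13.1)² = 6.876.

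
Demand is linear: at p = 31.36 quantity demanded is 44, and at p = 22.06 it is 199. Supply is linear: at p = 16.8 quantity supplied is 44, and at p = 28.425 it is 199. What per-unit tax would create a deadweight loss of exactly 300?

Demand slope = (22.06 − 31.36)/(199 − 44) = −0.06, so p = 34 − 0.06q.
Supply slope = (28.425 − 16.8)/(199 − 44) = 0.075, so p = 13.5 + 0.075q.
Competitive equilibrium: 34 − 0.06q = 13.5 + 0.075q → q* = 151.8519, p* = 24.8889.
A tax t gives Δq = t/0.135 and wedge t, so DWL = t²/0.27.
t²/0.27 = 300 → t² = 81 → t = 9.

9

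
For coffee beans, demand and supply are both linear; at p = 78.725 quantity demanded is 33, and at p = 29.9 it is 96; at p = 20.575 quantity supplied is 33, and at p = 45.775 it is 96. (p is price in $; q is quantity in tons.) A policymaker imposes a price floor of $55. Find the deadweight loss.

Demand slope = (29.9 − 78.725)/(96 − 33) = −0.775, so p = 104.3 − 0.775q.
Supply slope = (45.775 − 20.575)/(96 − 33) = 0.4, so p = 7.375 + 0.4q.
Competitive equilibrium: 104.3 − 0.775q = 7.375 + 0.4q → q* = 82.4894, p* = 40.3707.
At the floor p = 55, quantity demanded = (104.3 − 55)/0.775 = 63.6129.
Sellers' marginal cost at q' = 63.6129: 7.375 + 0.4·63.6129 = 32.8202.
Δq = 82.4894 − 63.6129 = 18.8765; wedge = 55 − 32.8202 = 22.1798.
DWL = ½ × 18.8765 × 22.1798 = $209.34.

$209.34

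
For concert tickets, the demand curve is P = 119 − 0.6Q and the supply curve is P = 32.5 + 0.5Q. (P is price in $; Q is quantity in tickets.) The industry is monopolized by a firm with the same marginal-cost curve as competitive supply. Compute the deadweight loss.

Competitive equilibrium: 119 − 0.6Q = 32.5 + 0.5Q → Q* = 78.6364, P* = 71.8182.
Marginal revenue: MR = 119 − 1.2Q. Set MR = MC: 119 − 1.2Q = 32.5 + 0.5Q → Q_m = 50.8824.
Price P_m = 119 − 0.6·50.8824 = 88.4706; MC(Q_m) = 32.5 + 0.5·50.8824 = 57.9412.
Competitive Q* = 78.6364, so ΔQ = 27.754; wedge = 88.4706 − 57.9412 = 30.5294.
Deadweight loss = ½ × 27.754 × 30.5294 = $423.66.

$423.66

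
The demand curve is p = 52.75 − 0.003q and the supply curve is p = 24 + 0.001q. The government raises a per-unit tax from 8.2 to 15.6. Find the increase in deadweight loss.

Competitive equilibrium: 52.75 − 0.003q = 24 + 0.001q → q* = 7187.5, p* = 31.1875.
For a per-unit tax t: Δq = t/0.004, so DWL = ½·t·(t/0.004) = t²/0.008.
At t = 8.2: DWL = 8405. At t = 15.6: DWL = 30420.
Increase = 30420 − 8405 = 22015.

22015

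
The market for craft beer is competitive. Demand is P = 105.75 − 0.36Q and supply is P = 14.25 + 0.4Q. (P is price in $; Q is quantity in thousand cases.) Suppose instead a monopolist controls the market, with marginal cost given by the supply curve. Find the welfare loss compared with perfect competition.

Competitive equilibrium: 105.75 − 0.36Q = 14.25 + 0.4Q → Q* = 120.3947, P* = 62.4079.
Marginal revenue: MR = 105.75 − 0.72Q. Set MR = MC: 105.75 − 0.72Q = 14.25 + 0.4Q → Q_m = 81.6964.
Price P_m = 105.75 − 0.36·81.6964 = 76.3393; MC(Q_m) = 14.25 + 0.4·81.6964 = 46.9286.
Competitive Q* = 120.3947, so ΔQ = 38.6983; wedge = 76.3393 − 46.9286 = 29.4107.
The triangle = ½ × 38.6983 × 29.4107 = $569.07 thousand.

$569.07 thousand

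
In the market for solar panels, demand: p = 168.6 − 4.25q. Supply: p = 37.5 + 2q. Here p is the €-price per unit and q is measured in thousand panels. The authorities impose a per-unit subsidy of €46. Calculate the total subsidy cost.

€1303.456 thousand

Competitive equilibrium: 168.6 − 4.25q = 37.5 + 2q → q* = 20.976, p* = 79.452.
The subsidy lowers effective supply by 46: p = 2q − 8.5.
New quantity: 168.6 − 4.25q = 2q − 8.5 → q' = 28.336.
Total subsidy cost = 46 × 28.336 = €1303.456 thousand.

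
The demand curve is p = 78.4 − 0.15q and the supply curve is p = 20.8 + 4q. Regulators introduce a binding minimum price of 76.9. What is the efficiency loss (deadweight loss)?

Competitive equilibrium: 78.4 − 0.15q = 20.8 + 4q → q* = 13.8795, p* = 76.3181.
At the floor p = 76.9, quantity demanded = (78.4 − 76.9)/0.15 = 10.
Sellers' marginal cost at q' = 10: 20.8 + 4·10 = 60.8.
Δq = 13.8795 − 10 = 3.8795; wedge = 76.9 − 60.8 = 16.1.
The triangle = ½ × 3.8795 × 16.1 = 31.23.

31.23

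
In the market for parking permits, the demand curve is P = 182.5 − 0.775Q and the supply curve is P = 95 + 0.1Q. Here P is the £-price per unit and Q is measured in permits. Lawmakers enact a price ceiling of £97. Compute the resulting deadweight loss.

Competitive equilibrium: 182.5 − 0.775Q = 95 + 0.1Q → Q* = 100, P* = 105.
At the ceiling P = 97, quantity supplied = (97 − 95)/0.1 = 20.
Willingness to pay at Q' = 20: 182.5 − 0.775·20 = 167.
ΔQ = 100 − 20 = 80; wedge = 167 − 97 = 70.
DWL = ½ × 80 × 70 = £2800.

£2800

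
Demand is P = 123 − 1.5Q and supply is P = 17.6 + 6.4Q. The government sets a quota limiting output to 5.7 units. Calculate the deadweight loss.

230.67

Competitive equilibrium: 123 − 1.5Q = 17.6 + 6.4Q → Q* = 13.3418, P* = 102.9873.
At Q = 5.7: demand price = 123 − 1.5·5.7 = 114.45; supply price = 17.6 + 6.4·5.7 = 54.08.
ΔQ = 13.3418 − 5.7 = 7.6418; wedge = 114.45 − 54.08 = 60.37.
DWL = ½ × 7.6418 × 60.37 = 230.67.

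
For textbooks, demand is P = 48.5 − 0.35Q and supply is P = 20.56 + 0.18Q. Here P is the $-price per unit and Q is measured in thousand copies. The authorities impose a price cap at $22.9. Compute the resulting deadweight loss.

Competitive equilibrium: 48.5 − 0.35Q = 20.56 + 0.18Q → Q* = 52.717, P* = 30.0491.
At the ceiling P = 22.9, quantity supplied = (22.9 − 20.56)/0.18 = 13.
Willingness to pay at Q' = 13: 48.5 − 0.35·13 = 43.95.
ΔQ = 52.717 − 13 = 39.717; wedge = 43.95 − 22.9 = 21.05.
Deadweight loss = ½ × 39.717 × 21.05 = $418.02 thousand.

$418.02 thousand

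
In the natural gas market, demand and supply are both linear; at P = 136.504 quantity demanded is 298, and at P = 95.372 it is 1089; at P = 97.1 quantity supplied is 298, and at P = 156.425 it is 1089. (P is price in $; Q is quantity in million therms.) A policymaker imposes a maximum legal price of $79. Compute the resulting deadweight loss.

Demand slope = (95.372 − 136.504)/(1089 − 298) = −0.052, so P = 152 − 0.052Q.
Supply slope = (156.425 − 97.1)/(1089 − 298) = 0.075, so P = 74.75 + 0.075Q.
Competitive equilibrium: 152 − 0.052Q = 74.75 + 0.075Q → Q* = 608.26772, P* = 120.37008.
At the ceiling P = 79, quantity supplied = (79 − 74.75)/0.075 = 56.66667.
Willingness to pay at Q' = 56.66667: 152 − 0.052·56.66667 = 149.05333.
ΔQ = 608.26772 − 56.66667 = 551.60105; wedge = 149.05333 − 79 = 70.05333.
Deadweight loss = ½ × 551.60105 × 70.05333 = $19320.75 million.

$19320.75 million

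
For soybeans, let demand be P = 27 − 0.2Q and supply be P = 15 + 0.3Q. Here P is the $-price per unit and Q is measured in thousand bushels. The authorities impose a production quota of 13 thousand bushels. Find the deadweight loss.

$30.25 thousand

Competitive equilibrium: 27 − 0.2Q = 15 + 0.3Q → Q* = 24, P* = 22.2.
At Q = 13: demand price = 27 − 0.2·13 = 24.4; supply price = 15 + 0.3·13 = 18.9.
ΔQ = 24 − 13 = 11; wedge = 24.4 − 18.9 = 5.5.
The triangle = ½ × 11 × 5.5 = $30.25 thousand.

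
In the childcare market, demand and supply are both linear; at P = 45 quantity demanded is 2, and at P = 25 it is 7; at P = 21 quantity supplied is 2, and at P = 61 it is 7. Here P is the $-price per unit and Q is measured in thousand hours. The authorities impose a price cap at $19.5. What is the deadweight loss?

Demand slope = (25 − 45)/(7 − 2) = −4, so P = 53 − 4Q.
Supply slope = (61 − 21)/(7 − 2) = 8, so P = 5 + 8Q.
Competitive equilibrium: 53 − 4Q = 5 + 8Q → Q* = 4, P* = 37.
At the ceiling P = 19.5, quantity supplied = (19.5 − 5)/8 = 1.8125.
Willingness to pay at Q' = 1.8125: 53 − 4·1.8125 = 45.75.
ΔQ = 4 − 1.8125 = 2.1875; wedge = 45.75 − 19.5 = 26.25.
DWL = ½ × 2.1875 × 26.25 = $28.71 thousand.

$28.71 thousand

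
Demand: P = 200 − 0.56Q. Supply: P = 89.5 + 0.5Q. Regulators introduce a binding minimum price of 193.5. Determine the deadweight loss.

4548.37

Competitive equilibrium: 200 − 0.56Q = 89.5 + 0.5Q → Q* = 104.2453, P* = 141.6226.
At the floor P = 193.5, quantity demanded = (200 − 193.5)/0.56 = 11.6071.
Sellers' marginal cost at Q' = 11.6071: 89.5 + 0.5·11.6071 = 95.3036.
ΔQ = 104.2453 − 11.6071 = 92.6382; wedge = 193.5 − 95.3036 = 98.1964.
DWL = ½ × 92.6382 × 98.1964 = 4548.37.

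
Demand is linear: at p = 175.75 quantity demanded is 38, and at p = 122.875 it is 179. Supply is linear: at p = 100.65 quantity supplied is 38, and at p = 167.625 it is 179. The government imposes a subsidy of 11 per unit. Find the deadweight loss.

71.18

Demand slope = (122.875 − 175.75)/(179 − 38) = −0.375, so p = 190 − 0.375q.
Supply slope = (167.625 − 100.65)/(179 − 38) = 0.475, so p = 82.6 + 0.475q.
Competitive equilibrium: 190 − 0.375q = 82.6 + 0.475q → q* = 126.3529, p* = 142.6176.
The subsidy lowers effective supply by 11: p = 71.6 + 0.475q.
New quantity: 190 − 0.375q = 71.6 + 0.475q → q' = 139.2941.
Overproduction Δq = 139.2941 − 126.3529 = 12.9412; wedge = subsidy = 11.
The triangle = ½ × 12.9412 × 11 = 71.18.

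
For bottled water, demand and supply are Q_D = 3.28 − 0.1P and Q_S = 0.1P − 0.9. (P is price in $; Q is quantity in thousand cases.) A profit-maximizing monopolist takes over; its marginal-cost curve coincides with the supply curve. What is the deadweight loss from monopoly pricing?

In inverse form: demand P = 32.8 − 10Q, supply P = 9 + 10Q.
Competitive equilibrium: 32.8 − 10Q = 9 + 10Q → Q* = 1.19, P* = 20.9.
Marginal revenue: MR = 32.8 − 20Q. Set MR = MC: 32.8 − 20Q = 9 + 10Q → Q_m = 0.7933.
Price P_m = 32.8 − 10·0.7933 = 24.867; MC(Q_m) = 9 + 10·0.7933 = 16.933.
Competitive Q* = 1.19, so ΔQ = 0.3967; wedge = 24.867 − 16.933 = 7.934.
Deadweight loss = ½ × 0.3967 × 7.934 = $1.57 thousand.

$1.57 thousand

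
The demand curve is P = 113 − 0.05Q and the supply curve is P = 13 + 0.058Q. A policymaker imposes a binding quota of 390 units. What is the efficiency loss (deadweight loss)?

Competitive equilibrium: 113 − 0.05Q = 13 + 0.058Q → Q* = 925.9259, P* = 66.7037.
At Q = 390: demand price = 113 − 0.05·390 = 93.5; supply price = 13 + 0.058·390 = 35.62.
ΔQ = 925.9259 − 390 = 535.9259; wedge = 93.5 − 35.62 = 57.88.
The triangle = ½ × 535.9259 × 57.88 = 15509.70.

15509.70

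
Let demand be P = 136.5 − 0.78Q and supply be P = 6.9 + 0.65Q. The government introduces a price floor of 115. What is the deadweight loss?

Competitive equilibrium: 136.5 − 0.78Q = 6.9 + 0.65Q → Q* = 90.6294, P* = 65.8091.
At the floor P = 115, quantity demanded = (136.5 − 115)/0.78 = 27.5641.
Sellers' marginal cost at Q' = 27.5641: 6.9 + 0.65·27.5641 = 24.8167.
ΔQ = 90.6294 − 27.5641 = 63.0653; wedge = 115 − 24.8167 = 90.1833.
Deadweight loss = ½ × 63.0653 × 90.1833 = 2843.72.

2843.72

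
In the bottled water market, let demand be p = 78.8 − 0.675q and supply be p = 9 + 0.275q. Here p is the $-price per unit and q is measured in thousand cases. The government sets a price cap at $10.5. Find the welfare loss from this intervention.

$2197.64 thousand

Competitive equilibrium: 78.8 − 0.675q = 9 + 0.275q → q* = 73.4737, p* = 29.2053.
At the ceiling p = 10.5, quantity supplied = (10.5 − 9)/0.275 = 5.4545.
Willingness to pay at q' = 5.4545: 78.8 − 0.675·5.4545 = 75.1182.
Δq = 73.4737 − 5.4545 = 68.0192; wedge = 75.1182 − 10.5 = 64.6182.
DWL = ½ × 68.0192 × 64.6182 = $2197.64 thousand.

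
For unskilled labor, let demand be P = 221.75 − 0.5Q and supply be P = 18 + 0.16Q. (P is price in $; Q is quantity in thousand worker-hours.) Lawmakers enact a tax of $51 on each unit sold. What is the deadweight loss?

Competitive equilibrium: 221.75 − 0.5Q = 18 + 0.16Q → Q* = 308.7121, P* = 67.3939.
With the tax, the buyer price exceeds the seller price by 51: (221.75 − 0.5Q) − (18 + 0.16Q) = 51 → Q' = 231.4394.
ΔQ = 308.7121 − 231.4394 = 77.2727; the wedge equals the tax, 51.
DWL = ½ × 77.2727 × 51 = $1970.45 thousand.

$1970.45 thousand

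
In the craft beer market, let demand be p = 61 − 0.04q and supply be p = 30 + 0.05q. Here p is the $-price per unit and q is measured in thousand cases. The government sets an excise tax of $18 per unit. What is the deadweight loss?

Competitive equilibrium: 61 − 0.04q = 30 + 0.05q → q* = 344.4444, p* = 47.2222.
With the tax, the buyer price exceeds the seller price by 18: (61 − 0.04q) − (30 + 0.05q) = 18 → q' = 144.4444.
Δq = 344.4444 − 144.4444 = 200; the wedge equals the tax, 18.
DWL = ½ × 200 × 18 = $1800 thousand.

$1800 thousand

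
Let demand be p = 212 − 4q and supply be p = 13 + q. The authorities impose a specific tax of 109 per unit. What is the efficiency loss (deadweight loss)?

1188.10

Competitive equilibrium: 212 − 4q = 13 + q → q* = 39.8, p* = 52.8.
With the tax, the buyer price exceeds the seller price by 109: (212 − 4q) − (13 + q) = 109 → q' = 18.
Δq = 39.8 − 18 = 21.8; the wedge equals the tax, 109.
Welfare loss = ½ × 21.8 × 109 = 1188.10.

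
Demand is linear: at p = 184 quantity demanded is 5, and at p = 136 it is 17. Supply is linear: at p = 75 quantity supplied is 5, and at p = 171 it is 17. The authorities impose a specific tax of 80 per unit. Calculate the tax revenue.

593.33

Demand slope = (136 − 184)/(17 − 5) = −4, so p = 204 − 4q.
Supply slope = (171 − 75)/(17 − 5) = 8, so p = 35 + 8q.
Competitive equilibrium: 204 − 4q = 35 + 8q → q* = 14.08333, p* = 147.66667.
With the tax, the buyer price exceeds the seller price by 80: (204 − 4q) − (35 + 8q) = 80 → q' = 7.41667.
Tax revenue = 80 × 7.41667 = 593.33.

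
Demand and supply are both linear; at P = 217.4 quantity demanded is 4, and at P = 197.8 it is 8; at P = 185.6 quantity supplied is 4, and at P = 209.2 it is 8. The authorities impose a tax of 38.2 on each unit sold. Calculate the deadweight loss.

Demand slope = (197.8 − 217.4)/(8 − 4) = −4.9, so P = 237 − 4.9Q.
Supply slope = (209.2 − 185.6)/(8 − 4) = 5.9, so P = 162 + 5.9Q.
Competitive equilibrium: 237 − 4.9Q = 162 + 5.9Q → Q* = 6.9444, P* = 202.9722.
With the tax, the buyer price exceeds the seller price by 38.2: (237 − 4.9Q) − (162 + 5.9Q) = 38.2 → Q' = 3.4074.
ΔQ = 6.9444 − 3.4074 = 3.537; the wedge equals the tax, 38.2.
The triangle = ½ × 3.537 × 38.2 = 67.56.

67.56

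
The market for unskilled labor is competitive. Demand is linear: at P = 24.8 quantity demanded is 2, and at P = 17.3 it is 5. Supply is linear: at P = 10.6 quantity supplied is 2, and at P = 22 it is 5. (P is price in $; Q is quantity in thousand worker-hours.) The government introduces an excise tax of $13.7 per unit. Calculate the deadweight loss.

$14.90 thousand

Demand slope = (17.3 − 24.8)/(5 − 2) = −2.5, so P = 29.8 − 2.5Q.
Supply slope = (22 − 10.6)/(5 − 2) = 3.8, so P = 3 + 3.8Q.
Competitive equilibrium: 29.8 − 2.5Q = 3 + 3.8Q → Q* = 4.254, P* = 19.1651.
With the tax, the buyer price exceeds the seller price by 13.7: (29.8 − 2.5Q) − (3 + 3.8Q) = 13.7 → Q' = 2.0794.
ΔQ = 4.254 − 2.0794 = 2.1746; the wedge equals the tax, 13.7.
The triangle = ½ × 2.1746 × 13.7 = $14.90 thousand.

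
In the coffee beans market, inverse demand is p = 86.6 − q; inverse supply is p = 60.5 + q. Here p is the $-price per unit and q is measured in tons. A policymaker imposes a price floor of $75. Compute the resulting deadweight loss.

$2.10

Competitive equilibrium: 86.6 − q = 60.5 + q → q* = 13.05, p* = 73.55.
At the floor p = 75, quantity demanded = (86.6 − 75)/1 = 11.6.
Sellers' marginal cost at q' = 11.6: 60.5 + 1·11.6 = 72.1.
Δq = 13.05 − 11.6 = 1.45; wedge = 75 − 72.1 = 2.9.
Welfare loss = ½ × 1.45 × 2.9 = $2.10.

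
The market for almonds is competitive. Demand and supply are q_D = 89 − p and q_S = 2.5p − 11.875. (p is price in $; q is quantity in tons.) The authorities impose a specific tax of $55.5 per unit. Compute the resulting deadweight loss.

In inverse form: demand p = 89 − q, supply p = 4.75 + 0.4q.
Competitive equilibrium: 89 − q = 4.75 + 0.4q → q* = 60.1786, p* = 28.8214.
With the tax, the buyer price exceeds the seller price by 55.5: (89 − q) − (4.75 + 0.4q) = 55.5 → q' = 20.5357.
Δq = 60.1786 − 20.5357 = 39.6429; the wedge equals the tax, 55.5.
Welfare loss = ½ × 39.6429 × 55.5 = $1100.09.

$1100.09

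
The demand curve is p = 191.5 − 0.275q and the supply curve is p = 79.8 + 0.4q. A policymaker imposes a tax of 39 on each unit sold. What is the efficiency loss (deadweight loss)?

Competitive equilibrium: 191.5 − 0.275q = 79.8 + 0.4q → q* = 165.4815, p* = 145.9926.
With the tax, the buyer price exceeds the seller price by 39: (191.5 − 0.275q) − (79.8 + 0.4q) = 39 → q' = 107.7037.
Δq = 165.4815 − 107.7037 = 57.7778; the wedge equals the tax, 39.
The triangle = ½ × 57.7778 × 39 = 1126.67.

1126.67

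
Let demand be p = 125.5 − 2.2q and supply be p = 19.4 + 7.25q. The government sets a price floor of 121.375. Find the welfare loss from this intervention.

413.29

Competitive equilibrium: 125.5 − 2.2q = 19.4 + 7.25q → q* = 11.2275, p* = 100.7995.
At the floor p = 121.375, quantity demanded = (125.5 − 121.375)/2.2 = 1.875.
Sellers' marginal cost at q' = 1.875: 19.4 + 7.25·1.875 = 32.9938.
Δq = 11.2275 − 1.875 = 9.3525; wedge = 121.375 − 32.9938 = 88.3812.
Welfare loss = ½ × 9.3525 × 88.3812 = 413.29.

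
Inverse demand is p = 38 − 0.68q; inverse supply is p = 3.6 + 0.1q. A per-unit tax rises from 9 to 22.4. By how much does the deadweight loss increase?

Competitive equilibrium: 38 − 0.68q = 3.6 + 0.1q → q* = 44.1026, p* = 8.0103.
For a per-unit tax t: Δq = t/0.78, so DWL = ½·t·(t/0.78) = t²/1.56.
At t = 9: DWL = 51.923. At t = 22.4: DWL = 321.641.
Increase = 321.641 − 51.923 = 269.72.

269.72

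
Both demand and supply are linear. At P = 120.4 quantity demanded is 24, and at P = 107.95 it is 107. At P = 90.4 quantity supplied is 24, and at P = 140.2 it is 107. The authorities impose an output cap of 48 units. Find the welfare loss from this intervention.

96

Demand slope = (107.95 − 120.4)/(107 − 24) = −0.15, so P = 124 − 0.15Q.
Supply slope = (140.2 − 90.4)/(107 − 24) = 0.6, so P = 76 + 0.6Q.
Competitive equilibrium: 124 − 0.15Q = 76 + 0.6Q → Q* = 64, P* = 114.4.
At Q = 48: demand price = 124 − 0.15·48 = 116.8; supply price = 76 + 0.6·48 = 104.8.
ΔQ = 64 − 48 = 16; wedge = 116.8 − 104.8 = 12.
DWL = ½ × 16 × 12 = 96.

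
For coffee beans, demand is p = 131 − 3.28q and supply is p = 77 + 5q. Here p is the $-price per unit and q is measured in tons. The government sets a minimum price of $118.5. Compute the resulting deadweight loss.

$30.42

Competitive equilibrium: 131 − 3.28q = 77 + 5q → q* = 6.5217, p* = 109.6087.
At the floor p = 118.5, quantity demanded = (131 − 118.5)/3.28 = 3.811.
Sellers' marginal cost at q' = 3.811: 77 + 5·3.811 = 96.055.
Δq = 6.5217 − 3.811 = 2.7107; wedge = 118.5 − 96.055 = 22.445.
Deadweight loss = ½ × 2.7107 × 22.445 = $30.42.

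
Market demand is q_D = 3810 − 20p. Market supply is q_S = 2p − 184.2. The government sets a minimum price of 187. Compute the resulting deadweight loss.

In inverse form: demand p = 190.5 − 0.05q, supply p = 92.1 + 0.5q.
Competitive equilibrium: 190.5 − 0.05q = 92.1 + 0.5q → q* = 178.9091, p* = 181.5545.
At the floor p = 187, quantity demanded = (190.5 − 187)/0.05 = 70.
Sellers' marginal cost at q' = 70: 92.1 + 0.5·70 = 127.1.
Δq = 178.9091 − 70 = 108.9091; wedge = 187 − 127.1 = 59.9.
The triangle = ½ × 108.9091 × 59.9 = 3261.83.

3261.83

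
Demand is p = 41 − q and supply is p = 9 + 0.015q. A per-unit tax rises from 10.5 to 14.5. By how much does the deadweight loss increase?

49.26

Competitive equilibrium: 41 − q = 9 + 0.015q → q* = 31.5271, p* = 9.4729.
For a per-unit tax t: Δq = t/1.015, so DWL = ½·t·(t/1.015) = t²/2.03.
At t = 10.5: DWL = 54.31. At t = 14.5: DWL = 103.571.
Increase = 103.571 − 54.31 = 49.26.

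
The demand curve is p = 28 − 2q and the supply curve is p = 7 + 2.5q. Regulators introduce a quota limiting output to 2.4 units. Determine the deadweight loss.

11.56

Competitive equilibrium: 28 − 2q = 7 + 2.5q → q* = 4.6667, p* = 18.6667.
At q = 2.4: demand price = 28 − 2·2.4 = 23.2; supply price = 7 + 2.5·2.4 = 13.
Δq = 4.6667 − 2.4 = 2.2667; wedge = 23.2 − 13 = 10.2.
DWL = ½ × 2.2667 × 10.2 = 11.56.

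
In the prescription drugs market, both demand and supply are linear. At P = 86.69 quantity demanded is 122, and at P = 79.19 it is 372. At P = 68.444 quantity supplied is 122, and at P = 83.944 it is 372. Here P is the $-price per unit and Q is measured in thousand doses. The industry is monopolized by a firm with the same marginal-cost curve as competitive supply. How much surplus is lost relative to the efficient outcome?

$285.41 thousand

Demand slope = (79.19 − 86.69)/(372 − 122) = −0.03, so P = 90.35 − 0.03Q.
Supply slope = (83.944 − 68.444)/(372 − 122) = 0.062, so P = 60.88 + 0.062Q.
Competitive equilibrium: 90.35 − 0.03Q = 60.88 + 0.062Q → Q* = 320.3261, P* = 80.7402.
Marginal revenue: MR = 90.35 − 0.06Q. Set MR = MC: 90.35 − 0.06Q = 60.88 + 0.062Q → Q_m = 241.5574.
Price P_m = 90.35 − 0.03·241.5574 = 83.1033; MC(Q_m) = 60.88 + 0.062·241.5574 = 75.8566.
Competitive Q* = 320.3261, so ΔQ = 78.7687; wedge = 83.1033 − 75.8566 = 7.2467.
The triangle = ½ × 78.7687 × 7.2467 = $285.41 thousand.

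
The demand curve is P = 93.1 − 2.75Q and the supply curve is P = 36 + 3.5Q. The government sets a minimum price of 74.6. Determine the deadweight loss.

18.13

Competitive equilibrium: 93.1 − 2.75Q = 36 + 3.5Q → Q* = 9.136, P* = 67.976.
At the floor P = 74.6, quantity demanded = (93.1 − 74.6)/2.75 = 6.7273.
Sellers' marginal cost at Q' = 6.7273: 36 + 3.5·6.7273 = 59.5456.
ΔQ = 9.136 − 6.7273 = 2.4087; wedge = 74.6 − 59.5456 = 15.0544.
The triangle = ½ × 2.4087 × 15.0544 = 18.13.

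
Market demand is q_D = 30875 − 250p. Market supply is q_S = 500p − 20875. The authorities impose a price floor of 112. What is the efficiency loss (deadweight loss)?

346687.50

In inverse form: demand p = 123.5 − 0.004q, supply p = 41.75 + 0.002q.
Competitive equilibrium: 123.5 − 0.004q = 41.75 + 0.002q → q* = 13625, p* = 69.
At the floor p = 112, quantity demanded = (123.5 − 112)/0.004 = 2875.
Sellers' marginal cost at q' = 2875: 41.75 + 0.002·2875 = 47.5.
Δq = 13625 − 2875 = 10750; wedge = 112 − 47.5 = 64.5.
Welfare loss = ½ × 10750 × 64.5 = 346687.50.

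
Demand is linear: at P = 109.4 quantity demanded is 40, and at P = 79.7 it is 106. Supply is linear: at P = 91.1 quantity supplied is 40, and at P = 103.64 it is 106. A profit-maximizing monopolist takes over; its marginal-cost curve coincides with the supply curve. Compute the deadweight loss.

256.62

Demand slope = (79.7 − 109.4)/(106 − 40) = −0.45, so P = 127.4 − 0.45Q.
Supply slope = (103.64 − 91.1)/(106 − 40) = 0.19, so P = 83.5 + 0.19Q.
Competitive equilibrium: 127.4 − 0.45Q = 83.5 + 0.19Q → Q* = 68.5938, P* = 96.5328.
Marginal revenue: MR = 127.4 − 0.9Q. Set MR = MC: 127.4 − 0.9Q = 83.5 + 0.19Q → Q_m = 40.2752.
Price P_m = 127.4 − 0.45·40.2752 = 109.2762; MC(Q_m) = 83.5 + 0.19·40.2752 = 91.1523.
Competitive Q* = 68.5938, so ΔQ = 28.3186; wedge = 109.2762 − 91.1523 = 18.1239.
DWL = ½ × 28.3186 × 18.1239 = 256.62.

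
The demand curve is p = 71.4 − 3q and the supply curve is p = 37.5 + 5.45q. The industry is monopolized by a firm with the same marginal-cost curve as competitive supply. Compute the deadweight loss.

Competitive equilibrium: 71.4 − 3q = 37.5 + 5.45q → q* = 4.0118, p* = 59.3645.
Marginal revenue: MR = 71.4 − 6q. Set MR = MC: 71.4 − 6q = 37.5 + 5.45q → q_m = 2.9607.
Price p_m = 71.4 − 3·2.9607 = 62.5179; MC(q_m) = 37.5 + 5.45·2.9607 = 53.6358.
Competitive q* = 4.0118, so Δq = 1.0511; wedge = 62.5179 − 53.6358 = 8.8821.
Deadweight loss = ½ × 1.0511 × 8.8821 = 4.67.

4.67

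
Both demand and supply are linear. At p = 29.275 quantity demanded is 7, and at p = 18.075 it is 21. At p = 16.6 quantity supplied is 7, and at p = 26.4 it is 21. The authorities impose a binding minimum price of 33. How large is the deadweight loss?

128.83

Demand slope = (18.075 − 29.275)/(21 − 7) = −0.8, so p = 34.875 − 0.8q.
Supply slope = (26.4 − 16.6)/(21 − 7) = 0.7, so p = 11.7 + 0.7q.
Competitive equilibrium: 34.875 − 0.8q = 11.7 + 0.7q → q* = 15.45, p* = 22.515.
At the floor p = 33, quantity demanded = (34.875 − 33)/0.8 = 2.3438.
Sellers' marginal cost at q' = 2.3438: 11.7 + 0.7·2.3438 = 13.3407.
Δq = 15.45 − 2.3438 = 13.1062; wedge = 33 − 13.3407 = 19.6593.
Welfare loss = ½ × 13.1062 × 19.6593 = 128.83.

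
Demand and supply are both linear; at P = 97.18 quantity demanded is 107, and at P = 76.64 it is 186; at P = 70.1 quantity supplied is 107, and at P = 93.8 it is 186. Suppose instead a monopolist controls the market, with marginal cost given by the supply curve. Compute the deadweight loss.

679.42

Demand slope = (76.64 − 97.18)/(186 − 107) = −0.26, so P = 125 − 0.26Q.
Supply slope = (93.8 − 70.1)/(186 − 107) = 0.3, so P = 38 + 0.3Q.
Competitive equilibrium: 125 − 0.26Q = 38 + 0.3Q → Q* = 155.3571, P* = 84.6071.
Marginal revenue: MR = 125 − 0.52Q. Set MR = MC: 125 − 0.52Q = 38 + 0.3Q → Q_m = 106.0976.
Price P_m = 125 − 0.26·106.0976 = 97.4146; MC(Q_m) = 38 + 0.3·106.0976 = 69.8293.
Competitive Q* = 155.3571, so ΔQ = 49.2595; wedge = 97.4146 − 69.8293 = 27.5853.
Welfare loss = ½ × 49.2595 × 27.5853 = 679.42.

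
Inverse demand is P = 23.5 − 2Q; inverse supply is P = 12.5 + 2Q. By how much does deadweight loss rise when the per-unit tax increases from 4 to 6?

Competitive equilibrium: 23.5 − 2Q = 12.5 + 2Q → Q* = 2.75, P* = 18.
For a per-unit tax t: ΔQ = t/4, so DWL = ½·t·(t/4) = t²/8.
At t = 4: DWL = 2. At t = 6: DWL = 4.5.
Increase = 4.5 − 2 = 2.50.

2.50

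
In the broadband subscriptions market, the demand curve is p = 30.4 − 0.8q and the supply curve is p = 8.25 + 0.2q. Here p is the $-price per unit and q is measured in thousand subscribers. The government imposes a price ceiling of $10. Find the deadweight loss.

Competitive equilibrium: 30.4 − 0.8q = 8.25 + 0.2q → q* = 22.15, p* = 12.68.
At the ceiling p = 10, quantity supplied = (10 − 8.25)/0.2 = 8.75.
Willingness to pay at q' = 8.75: 30.4 − 0.8·8.75 = 23.4.
Δq = 22.15 − 8.75 = 13.4; wedge = 23.4 − 10 = 13.4.
Welfare loss = ½ × 13.4 × 13.4 = $89.78 thousand.

$89.78 thousand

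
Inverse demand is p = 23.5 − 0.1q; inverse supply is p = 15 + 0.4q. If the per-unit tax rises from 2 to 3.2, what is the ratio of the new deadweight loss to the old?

2.56

Competitive equilibrium: 23.5 − 0.1q = 15 + 0.4q → q* = 17, p* = 21.8.
For a per-unit tax t: Δq = t/0.5, so DWL = ½·t·(t/0.5) = t²/1.
At t = 2: DWL = 4. At t = 3.2: DWL = 10.24.
Ratio = (3.2/2)² = 2.56.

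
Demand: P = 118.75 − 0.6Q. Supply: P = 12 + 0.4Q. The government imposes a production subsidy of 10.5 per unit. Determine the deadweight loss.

Competitive equilibrium: 118.75 − 0.6Q = 12 + 0.4Q → Q* = 106.75, P* = 54.7.
The subsidy lowers effective supply by 10.5: P = 1.5 + 0.4Q.
New quantity: 118.75 − 0.6Q = 1.5 + 0.4Q → Q' = 117.25.
Overproduction ΔQ = 117.25 − 106.75 = 10.5; wedge = subsidy = 10.5.
DWL = ½ × 10.5 × 10.5 = 55.125.

55.125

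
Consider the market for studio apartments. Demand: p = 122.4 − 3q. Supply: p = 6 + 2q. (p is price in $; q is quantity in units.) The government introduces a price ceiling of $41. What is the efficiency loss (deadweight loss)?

$83.521

Competitive equilibrium: 122.4 − 3q = 6 + 2q → q* = 23.28, p* = 52.56.
At the ceiling p = 41, quantity supplied = (41 − 6)/2 = 17.5.
Willingness to pay at q' = 17.5: 122.4 − 3·17.5 = 69.9.
Δq = 23.28 − 17.5 = 5.78; wedge = 69.9 − 41 = 28.9.
The triangle = ½ × 5.78 × 28.9 = $83.521.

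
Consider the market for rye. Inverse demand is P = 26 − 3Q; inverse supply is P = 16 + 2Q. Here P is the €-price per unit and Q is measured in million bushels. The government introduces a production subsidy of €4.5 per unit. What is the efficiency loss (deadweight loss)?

Competitive equilibrium: 26 − 3Q = 16 + 2Q → Q* = 2, P* = 20.
The subsidy lowers effective supply by 4.5: P = 11.5 + 2Q.
New quantity: 26 − 3Q = 11.5 + 2Q → Q' = 2.9.
Overproduction ΔQ = 2.9 − 2 = 0.9; wedge = subsidy = 4.5.
The triangle = ½ × 0.9 × 4.5 = €2.025 million.

€2.025 million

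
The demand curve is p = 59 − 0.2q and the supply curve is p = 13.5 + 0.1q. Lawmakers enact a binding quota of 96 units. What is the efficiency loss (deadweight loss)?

464.82

Competitive equilibrium: 59 − 0.2q = 13.5 + 0.1q → q* = 151.6667, p* = 28.6667.
At q = 96: demand price = 59 − 0.2·96 = 39.8; supply price = 13.5 + 0.1·96 = 23.1.
Δq = 151.6667 − 96 = 55.6667; wedge = 39.8 − 23.1 = 16.7.
The triangle = ½ × 55.6667 × 16.7 = 464.82.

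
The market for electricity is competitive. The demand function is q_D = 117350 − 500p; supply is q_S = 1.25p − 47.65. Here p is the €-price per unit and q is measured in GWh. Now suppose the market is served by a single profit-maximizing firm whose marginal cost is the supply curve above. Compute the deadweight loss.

In inverse form: demand p = 234.7 − 0.002q, supply p = 38.12 + 0.8q.
Competitive equilibrium: 234.7 − 0.002q = 38.12 + 0.8q → q* = 245.1122, p* = 234.2098.
Marginal revenue: MR = 234.7 − 0.004q. Set MR = MC: 234.7 − 0.004q = 38.12 + 0.8q → q_m = 244.5025.
Price p_m = 234.7 − 0.002·244.5025 = 234.211; MC(q_m) = 38.12 + 0.8·244.5025 = 233.722.
Competitive q* = 245.1122, so Δq = 0.6097; wedge = 234.211 − 233.722 = 0.489.
Welfare loss = ½ × 0.6097 × 0.489 = €0.15.

€0.15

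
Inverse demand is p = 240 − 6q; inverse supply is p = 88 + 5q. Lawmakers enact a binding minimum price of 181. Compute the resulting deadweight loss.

Competitive equilibrium: 240 − 6q = 88 + 5q → q* = 13.81818, p* = 157.09091.
At the floor p = 181, quantity demanded = (240 − 181)/6 = 9.83333.
Sellers' marginal cost at q' = 9.83333: 88 + 5·9.83333 = 137.16665.
Δq = 13.81818 − 9.83333 = 3.98485; wedge = 181 − 137.16665 = 43.83335.
The triangle = ½ × 3.98485 × 43.83335 = 87.33.

87.33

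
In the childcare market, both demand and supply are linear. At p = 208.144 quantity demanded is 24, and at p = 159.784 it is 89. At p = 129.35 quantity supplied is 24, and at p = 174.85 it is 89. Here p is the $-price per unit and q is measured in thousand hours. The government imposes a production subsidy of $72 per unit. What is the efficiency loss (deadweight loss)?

$1795.01 thousand

Demand slope = (159.784 − 208.144)/(89 − 24) = −0.744, so p = 226 − 0.744q.
Supply slope = (174.85 − 129.35)/(89 − 24) = 0.7, so p = 112.55 + 0.7q.
Competitive equilibrium: 226 − 0.744q = 112.55 + 0.7q → q* = 78.5665, p* = 167.5465.
The subsidy lowers effective supply by 72: p = 40.55 + 0.7q.
New quantity: 226 − 0.744q = 40.55 + 0.7q → q' = 128.428.
Overproduction Δq = 128.428 − 78.5665 = 49.8615; wedge = subsidy = 72.
The triangle = ½ × 49.8615 × 72 = $1795.01 thousand.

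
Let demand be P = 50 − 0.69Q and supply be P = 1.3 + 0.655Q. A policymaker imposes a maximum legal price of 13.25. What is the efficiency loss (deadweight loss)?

Competitive equilibrium: 50 − 0.69Q = 1.3 + 0.655Q → Q* = 36.2082, P* = 25.0164.
At the ceiling P = 13.25, quantity supplied = (13.25 − 1.3)/0.655 = 18.2443.
Willingness to pay at Q' = 18.2443: 50 − 0.69·18.2443 = 37.4114.
ΔQ = 36.2082 − 18.2443 = 17.9639; wedge = 37.4114 − 13.25 = 24.1614.
The triangle = ½ × 17.9639 × 24.1614 = 217.02.

217.02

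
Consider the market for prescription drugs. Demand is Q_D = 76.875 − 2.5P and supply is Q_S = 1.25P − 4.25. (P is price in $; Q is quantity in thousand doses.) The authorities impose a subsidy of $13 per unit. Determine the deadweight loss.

$70.42 thousand

In inverse form: demand P = 30.75 − 0.4Q, supply P = 3.4 + 0.8Q.
Competitive equilibrium: 30.75 − 0.4Q = 3.4 + 0.8Q → Q* = 22.7917, P* = 21.6333.
The subsidy lowers effective supply by 13: P = 0.8Q − 9.6.
New quantity: 30.75 − 0.4Q = 0.8Q − 9.6 → Q' = 33.625.
Overproduction ΔQ = 33.625 − 22.7917 = 10.8333; wedge = subsidy = 13.
Deadweight loss = ½ × 10.8333 × 13 = $70.42 thousand.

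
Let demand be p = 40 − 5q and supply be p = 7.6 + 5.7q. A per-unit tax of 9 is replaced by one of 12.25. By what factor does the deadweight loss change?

1.853

Competitive equilibrium: 40 − 5q = 7.6 + 5.7q → q* = 3.028, p* = 24.8598.
For a per-unit tax t: Δq = t/10.7, so DWL = ½·t·(t/10.7) = t²/21.4.
At t = 9: DWL = 3.785. At t = 12.25: DWL = 7.012.
Ratio = (12.25/9)² = 1.853.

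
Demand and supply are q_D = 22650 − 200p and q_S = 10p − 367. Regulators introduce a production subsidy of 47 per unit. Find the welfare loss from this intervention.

In inverse form: demand p = 113.25 − 0.005q, supply p = 36.7 + 0.1q.
Competitive equilibrium: 113.25 − 0.005q = 36.7 + 0.1q → q* = 729.0476, p* = 109.6048.
The subsidy lowers effective supply by 47: p = 0.1q − 10.3.
New quantity: 113.25 − 0.005q = 0.1q − 10.3 → q' = 1176.6667.
Overproduction Δq = 1176.6667 − 729.0476 = 447.6191; wedge = subsidy = 47.
DWL = ½ × 447.6191 × 47 = 10519.05.

10519.05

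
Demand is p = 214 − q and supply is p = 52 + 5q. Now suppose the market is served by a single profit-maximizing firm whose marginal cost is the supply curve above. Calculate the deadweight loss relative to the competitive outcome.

44.63

Competitive equilibrium: 214 − q = 52 + 5q → q* = 27, p* = 187.
Marginal revenue: MR = 214 − 2q. Set MR = MC: 214 − 2q = 52 + 5q → q_m = 23.1429.
Price p_m = 214 − 1·23.1429 = 190.8571; MC(q_m) = 52 + 5·23.1429 = 167.7145.
Competitive q* = 27, so Δq = 3.8571; wedge = 190.8571 − 167.7145 = 23.1426.
The triangle = ½ × 3.8571 × 23.1426 = 44.63.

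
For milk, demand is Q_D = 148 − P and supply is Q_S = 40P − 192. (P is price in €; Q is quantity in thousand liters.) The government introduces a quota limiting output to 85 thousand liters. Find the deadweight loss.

€1533.86 thousand

In inverse form: demand P = 148 − Q, supply P = 4.8 + 0.025Q.
Competitive equilibrium: 148 − Q = 4.8 + 0.025Q → Q* = 139.7073, P* = 8.2927.
At Q = 85: demand price = 148 − 1·85 = 63; supply price = 4.8 + 0.025·85 = 6.925.
ΔQ = 139.7073 − 85 = 54.7073; wedge = 63 − 6.925 = 56.075.
DWL = ½ × 54.7073 × 56.075 = €1533.86 thousand.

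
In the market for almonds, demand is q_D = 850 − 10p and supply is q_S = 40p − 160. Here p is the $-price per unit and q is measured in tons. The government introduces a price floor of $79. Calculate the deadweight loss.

In inverse form: demand p = 85 − 0.1q, supply p = 4 + 0.025q.
Competitive equilibrium: 85 − 0.1q = 4 + 0.025q → q* = 648, p* = 20.2.
At the floor p = 79, quantity demanded = (85 − 79)/0.1 = 60.
Sellers' marginal cost at q' = 60: 4 + 0.025·60 = 5.5.
Δq = 648 − 60 = 588; wedge = 79 − 5.5 = 73.5.
The triangle = ½ × 588 × 73.5 = $21609.

$21609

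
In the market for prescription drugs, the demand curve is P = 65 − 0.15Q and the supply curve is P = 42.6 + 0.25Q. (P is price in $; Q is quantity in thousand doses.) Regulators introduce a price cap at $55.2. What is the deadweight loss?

Competitive equilibrium: 65 − 0.15Q = 42.6 + 0.25Q → Q* = 56, P* = 56.6.
At the ceiling P = 55.2, quantity supplied = (55.2 − 42.6)/0.25 = 50.4.
Willingness to pay at Q' = 50.4: 65 − 0.15·50.4 = 57.44.
ΔQ = 56 − 50.4 = 5.6; wedge = 57.44 − 55.2 = 2.24.
The triangle = ½ × 5.6 × 2.24 = $6.272 thousand.

$6.272 thousand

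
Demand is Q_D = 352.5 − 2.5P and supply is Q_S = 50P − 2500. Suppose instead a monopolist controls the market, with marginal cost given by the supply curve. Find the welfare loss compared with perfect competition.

2345.83

In inverse form: demand P = 141 − 0.4Q, supply P = 50 + 0.02Q.
Competitive equilibrium: 141 − 0.4Q = 50 + 0.02Q → Q* = 216.6667, P* = 54.3333.
Marginal revenue: MR = 141 − 0.8Q. Set MR = MC: 141 − 0.8Q = 50 + 0.02Q → Q_m = 110.9756.
Price P_m = 141 − 0.4·110.9756 = 96.6098; MC(Q_m) = 50 + 0.02·110.9756 = 52.2195.
Competitive Q* = 216.6667, so ΔQ = 105.6911; wedge = 96.6098 − 52.2195 = 44.3903.
Deadweight loss = ½ × 105.6911 × 44.3903 = 2345.83.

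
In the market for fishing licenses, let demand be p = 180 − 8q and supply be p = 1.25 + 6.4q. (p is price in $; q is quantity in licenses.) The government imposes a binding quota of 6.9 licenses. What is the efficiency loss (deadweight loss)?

$218.85

Competitive equilibrium: 180 − 8q = 1.25 + 6.4q → q* = 12.4132, p* = 80.6944.
At q = 6.9: demand price = 180 − 8·6.9 = 124.8; supply price = 1.25 + 6.4·6.9 = 45.41.
Δq = 12.4132 − 6.9 = 5.5132; wedge = 124.8 − 45.41 = 79.39.
DWL = ½ × 5.5132 × 79.39 = $218.85.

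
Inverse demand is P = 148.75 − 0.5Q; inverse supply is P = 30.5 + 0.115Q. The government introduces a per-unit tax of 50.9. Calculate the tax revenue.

5574.17

Competitive equilibrium: 148.75 − 0.5Q = 30.5 + 0.115Q → Q* = 192.2764, P* = 52.6118.
With the tax, the buyer price exceeds the seller price by 50.9: (148.75 − 0.5Q) − (30.5 + 0.115Q) = 50.9 → Q' = 109.5122.
Tax revenue = 50.9 × 109.5122 = 5574.17.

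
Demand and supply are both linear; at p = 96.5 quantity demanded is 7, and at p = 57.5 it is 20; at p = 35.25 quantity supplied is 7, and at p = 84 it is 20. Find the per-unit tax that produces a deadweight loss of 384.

72

Demand slope = (57.5 − 96.5)/(20 − 7) = −3, so p = 117.5 − 3q.
Supply slope = (84 − 35.25)/(20 − 7) = 3.75, so p = 9 + 3.75q.
Competitive equilibrium: 117.5 − 3q = 9 + 3.75q → q* = 16.0741, p* = 69.2778.
A tax t gives Δq = t/6.75 and wedge t, so DWL = t²/13.5.
t²/13.5 = 384 → t² = 5184 → t = 72.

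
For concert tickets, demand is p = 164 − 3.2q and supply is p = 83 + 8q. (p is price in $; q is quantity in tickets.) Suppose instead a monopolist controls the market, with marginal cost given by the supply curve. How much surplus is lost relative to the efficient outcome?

$14.46

Competitive equilibrium: 164 − 3.2q = 83 + 8q → q* = 7.2321, p* = 140.8571.
Marginal revenue: MR = 164 − 6.4q. Set MR = MC: 164 − 6.4q = 83 + 8q → q_m = 5.625.
Price p_m = 164 − 3.2·5.625 = 146; MC(q_m) = 83 + 8·5.625 = 128.
Competitive q* = 7.2321, so Δq = 1.6071; wedge = 146 − 128 = 18.
DWL = ½ × 1.6071 × 18 = $14.46.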